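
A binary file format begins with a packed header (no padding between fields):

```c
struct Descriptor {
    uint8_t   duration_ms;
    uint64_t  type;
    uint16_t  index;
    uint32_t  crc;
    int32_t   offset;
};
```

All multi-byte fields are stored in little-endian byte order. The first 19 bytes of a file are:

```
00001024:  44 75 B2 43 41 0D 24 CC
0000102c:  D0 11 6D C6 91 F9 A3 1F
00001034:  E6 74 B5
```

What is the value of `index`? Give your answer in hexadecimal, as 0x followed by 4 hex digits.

0x6D11

`index` follows `duration_ms` (1 B), `type` (8 B), so it starts at offset 1 + 8 = 9 and occupies 2 bytes.
Bytes at offsets 9..10: 11 6D.
Little-endian stores the least-significant byte at the lowest address.
Reassemble most-significant byte first: 6D 11 → 0x6D11.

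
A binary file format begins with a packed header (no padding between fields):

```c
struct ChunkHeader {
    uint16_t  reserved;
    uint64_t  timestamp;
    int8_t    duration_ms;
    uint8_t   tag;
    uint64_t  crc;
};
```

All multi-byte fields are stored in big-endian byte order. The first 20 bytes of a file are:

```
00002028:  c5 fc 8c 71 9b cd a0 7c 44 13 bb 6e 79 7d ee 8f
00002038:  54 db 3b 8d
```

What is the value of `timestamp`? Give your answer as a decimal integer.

10120041145141314579

`timestamp` follows `reserved` (2 bytes), so it starts at byte offset 2 and occupies 8 bytes.
Bytes at offsets 2..9: 8C 71 9B CD A0 7C 44 13.
In big-endian order the high byte comes first in memory.
The bytes are already most-significant first: 0x8C719BCDA07C4413.
0x8C719BCDA07C4413 = 10120041145141314579.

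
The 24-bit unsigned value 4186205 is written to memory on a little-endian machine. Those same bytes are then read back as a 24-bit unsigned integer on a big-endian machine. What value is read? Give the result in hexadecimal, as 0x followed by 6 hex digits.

0x5DE03F

4186205 in 24-bit hexadecimal is 0x3FE05D.
Stored little-endian, the bytes at ascending addresses are 5D E0 3F.
Read back as big-endian, the last byte is least significant, giving 0x5DE03F.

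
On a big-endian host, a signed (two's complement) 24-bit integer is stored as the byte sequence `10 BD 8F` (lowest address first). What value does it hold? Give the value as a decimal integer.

Big-endian stores the most-significant byte at the lowest address.
The bytes are already most-significant first: 0x10BD8F.
0x10BD8F = 1097103.

1097103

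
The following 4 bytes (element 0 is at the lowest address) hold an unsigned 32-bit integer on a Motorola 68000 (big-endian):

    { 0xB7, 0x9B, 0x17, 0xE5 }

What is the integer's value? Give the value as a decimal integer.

3080394725

In big-endian order the high byte comes first in memory.
The bytes are already most-significant first: 0xB79B17E5.
0xB79B17E5 = 3080394725.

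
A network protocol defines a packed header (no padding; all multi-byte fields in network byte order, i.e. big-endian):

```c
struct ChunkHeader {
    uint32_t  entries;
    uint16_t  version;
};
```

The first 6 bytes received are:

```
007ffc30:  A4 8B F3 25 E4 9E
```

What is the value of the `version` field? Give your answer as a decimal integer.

`version` follows `entries` (4 bytes), so it starts at byte offset 4 and occupies 2 bytes.
Bytes at offsets 4..5: E4 9E.
In big-endian order the high byte comes first in memory.
The bytes are already most-significant first: 0xE49E.
0xE49E = 58526.

58526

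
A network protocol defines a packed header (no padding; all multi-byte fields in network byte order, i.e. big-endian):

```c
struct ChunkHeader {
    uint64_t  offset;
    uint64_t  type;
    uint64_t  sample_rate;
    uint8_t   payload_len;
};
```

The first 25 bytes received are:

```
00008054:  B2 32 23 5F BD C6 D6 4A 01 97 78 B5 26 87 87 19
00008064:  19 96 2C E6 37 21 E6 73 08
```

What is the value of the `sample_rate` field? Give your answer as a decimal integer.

`sample_rate` follows `offset` (8 B), `type` (8 B), so it starts at offset 8 + 8 = 16 and occupies 8 bytes.
Bytes at offsets 16..23: 19 96 2C E6 37 21 E6 73.
In big-endian order the high byte comes first in memory.
The bytes are already most-significant first: 0x19962CE63721E673.
0x19962CE63721E673 = 1843710464733865587.

1843710464733865587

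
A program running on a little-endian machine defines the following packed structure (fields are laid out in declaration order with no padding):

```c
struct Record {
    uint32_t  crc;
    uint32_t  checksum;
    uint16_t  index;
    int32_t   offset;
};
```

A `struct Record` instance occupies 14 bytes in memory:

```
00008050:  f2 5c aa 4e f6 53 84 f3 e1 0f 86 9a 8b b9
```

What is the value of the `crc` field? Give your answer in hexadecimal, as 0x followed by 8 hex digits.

`crc` is the first field, at byte offset 0, occupying 4 bytes.
Bytes at offsets 0..3: F2 5C AA 4E.
In little-endian order the low byte comes first in memory.
Reassemble most-significant byte first: 4E AA 5C F2 → 0x4EAA5CF2.

0x4EAA5CF2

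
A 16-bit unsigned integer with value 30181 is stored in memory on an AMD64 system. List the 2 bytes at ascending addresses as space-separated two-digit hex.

30181 in hexadecimal, padded to 16 bits, is 0x75E5.
Split into bytes (most-significant first): 75 E5.
Little-endian stores the least-significant byte at the lowest address.
So at ascending addresses the bytes are E5 75.

E5 75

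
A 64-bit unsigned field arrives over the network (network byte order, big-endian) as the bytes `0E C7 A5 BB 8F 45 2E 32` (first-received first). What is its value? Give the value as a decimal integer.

In big-endian order the high byte comes first in memory.
The bytes are already most-significant first: 0x0EC7A5BB8F452E32.
0x0EC7A5BB8F452E32 = 1065002061877554738.

1065002061877554738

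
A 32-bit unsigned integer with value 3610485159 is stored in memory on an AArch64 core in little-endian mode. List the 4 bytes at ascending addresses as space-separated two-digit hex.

A7 A1 33 D7

3610485159 in hexadecimal, padded to 32 bits, is 0xD733A1A7.
Split into bytes (most-significant first): D7 33 A1 A7.
Little-endian: lowest address holds the least-significant byte.
So at ascending addresses the bytes are A7 A1 33 D7.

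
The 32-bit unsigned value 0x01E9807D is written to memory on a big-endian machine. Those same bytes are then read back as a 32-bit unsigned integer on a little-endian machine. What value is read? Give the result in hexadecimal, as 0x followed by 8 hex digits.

0x7D80E901

Stored big-endian, the bytes at ascending addresses are 01 E9 80 7D.
Read back as little-endian, the first byte is least significant, giving 0x7D80E901.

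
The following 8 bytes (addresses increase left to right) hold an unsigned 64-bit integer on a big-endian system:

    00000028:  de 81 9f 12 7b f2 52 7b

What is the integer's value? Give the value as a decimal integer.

16033271050153382523

In big-endian order the high byte comes first in memory.
The bytes are already most-significant first: 0xDE819F127BF2527B.
0xDE819F127BF2527B = 16033271050153382523.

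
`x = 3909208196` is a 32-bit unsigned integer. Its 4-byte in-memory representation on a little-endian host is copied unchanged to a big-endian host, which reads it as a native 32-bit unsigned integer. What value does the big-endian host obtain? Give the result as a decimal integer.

3909208196 in 32-bit hexadecimal is 0xE901C884.
Stored little-endian, the bytes at ascending addresses are 84 C8 01 E9.
Read back as big-endian, the last byte is least significant, giving 0x84C801E9.
0x84C801E9 = 2227700201.

2227700201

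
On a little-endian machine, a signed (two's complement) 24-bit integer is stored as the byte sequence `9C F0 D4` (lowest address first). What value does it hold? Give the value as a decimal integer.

In little-endian order the low byte comes first in memory.
Reassemble most-significant byte first: D4 F0 9C → 0xD4F09C.
Top bit is set, so as a signed 24-bit value this is 0xD4F09C − 2^24 = -2821988.

-2821988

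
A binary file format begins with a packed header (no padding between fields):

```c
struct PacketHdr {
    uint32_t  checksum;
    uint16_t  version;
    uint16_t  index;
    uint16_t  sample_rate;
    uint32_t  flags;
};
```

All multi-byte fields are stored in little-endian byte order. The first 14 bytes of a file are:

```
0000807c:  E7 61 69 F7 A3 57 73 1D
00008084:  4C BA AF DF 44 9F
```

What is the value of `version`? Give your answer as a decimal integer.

`version` follows `checksum` (4 bytes), so it starts at byte offset 4 and occupies 2 bytes.
Bytes at offsets 4..5: A3 57.
Little-endian stores the least-significant byte at the lowest address.
Reassemble most-significant byte first: 57 A3 → 0x57A3.
0x57A3 = 22435.

22435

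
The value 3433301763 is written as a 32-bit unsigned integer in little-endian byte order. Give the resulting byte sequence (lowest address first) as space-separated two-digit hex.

3433301763 in hexadecimal, padded to 32 bits, is 0xCCA40703.
Split into bytes (most-significant first): CC A4 07 03.
Little-endian: lowest address holds the least-significant byte.
So at ascending addresses the bytes are 03 07 A4 CC.

03 07 A4 CC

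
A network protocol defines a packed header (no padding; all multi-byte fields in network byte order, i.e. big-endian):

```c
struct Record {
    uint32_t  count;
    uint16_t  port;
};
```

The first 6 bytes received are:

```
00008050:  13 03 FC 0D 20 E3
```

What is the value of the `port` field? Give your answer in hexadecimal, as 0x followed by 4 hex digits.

`port` follows `count` (4 bytes), so it starts at byte offset 4 and occupies 2 bytes.
Bytes at offsets 4..5: 20 E3.
Big-endian stores the most-significant byte at the lowest address.
The bytes are already most-significant first: 0x20E3.

0x20E3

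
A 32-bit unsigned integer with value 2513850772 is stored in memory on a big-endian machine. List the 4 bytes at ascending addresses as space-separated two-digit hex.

95 D6 51 94

2513850772 in hexadecimal, padded to 32 bits, is 0x95D65194.
Split into bytes (most-significant first): 95 D6 51 94.
Big-endian stores the most-significant byte at the lowest address.
So the memory order matches the most-significant-first order: 95 D6 51 94.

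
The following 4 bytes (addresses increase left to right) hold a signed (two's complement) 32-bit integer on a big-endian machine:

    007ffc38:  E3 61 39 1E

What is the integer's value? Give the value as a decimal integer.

Big-endian: lowest address holds the most-significant byte.
The bytes are already most-significant first: 0xE361391E.
Top bit is set, so as a signed 32-bit value this is 0xE361391E − 2^32 = -480167650.

-480167650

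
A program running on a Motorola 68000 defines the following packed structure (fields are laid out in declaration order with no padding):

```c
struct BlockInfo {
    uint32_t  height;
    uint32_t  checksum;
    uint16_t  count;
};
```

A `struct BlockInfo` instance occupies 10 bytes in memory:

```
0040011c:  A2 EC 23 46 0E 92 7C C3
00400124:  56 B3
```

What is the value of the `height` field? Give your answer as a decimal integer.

`height` is the first field, at byte offset 0, occupying 4 bytes.
Bytes at offsets 0..3: A2 EC 23 46.
In big-endian order the high byte comes first in memory.
The bytes are already most-significant first: 0xA2EC2346.
0xA2EC2346 = 2733384518.

2733384518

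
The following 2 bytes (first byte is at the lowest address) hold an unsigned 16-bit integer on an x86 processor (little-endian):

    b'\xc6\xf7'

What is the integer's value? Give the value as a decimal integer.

63430

Little-endian: lowest address holds the least-significant byte.
Reassemble most-significant byte first: F7 C6 → 0xF7C6.
0xF7C6 = 63430.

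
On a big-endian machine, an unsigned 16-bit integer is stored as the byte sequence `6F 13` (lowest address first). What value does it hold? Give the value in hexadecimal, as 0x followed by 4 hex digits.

Big-endian: lowest address holds the most-significant byte.
The bytes are already most-significant first: 0x6F13.

0x6F13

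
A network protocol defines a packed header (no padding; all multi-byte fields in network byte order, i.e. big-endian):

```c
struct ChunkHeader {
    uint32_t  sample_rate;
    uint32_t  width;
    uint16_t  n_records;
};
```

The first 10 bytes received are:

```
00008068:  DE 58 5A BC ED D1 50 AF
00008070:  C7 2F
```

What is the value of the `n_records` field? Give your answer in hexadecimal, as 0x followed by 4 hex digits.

0xC72F

`n_records` follows `sample_rate` (4 B), `width` (4 B), so it starts at offset 4 + 4 = 8 and occupies 2 bytes.
Bytes at offsets 8..9: C7 2F.
Big-endian stores the most-significant byte at the lowest address.
The bytes are already most-significant first: 0xC72F.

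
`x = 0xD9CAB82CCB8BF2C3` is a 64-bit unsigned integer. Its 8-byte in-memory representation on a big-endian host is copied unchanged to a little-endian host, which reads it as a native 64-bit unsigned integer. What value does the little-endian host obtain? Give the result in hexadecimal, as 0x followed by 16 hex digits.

0xC3F28BCB2CB8CAD9

Stored big-endian, the bytes at ascending addresses are D9 CA B8 2C CB 8B F2 C3.
Read back as little-endian, the first byte is least significant, giving 0xC3F28BCB2CB8CAD9.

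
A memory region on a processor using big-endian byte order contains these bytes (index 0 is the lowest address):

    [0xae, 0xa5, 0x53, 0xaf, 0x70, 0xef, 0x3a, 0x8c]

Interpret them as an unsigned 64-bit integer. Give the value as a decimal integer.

Big-endian stores the most-significant byte at the lowest address.
The bytes are already most-significant first: 0xAEA553AF70EF3A8C.
0xAEA553AF70EF3A8C = 12584556746735827596.

12584556746735827596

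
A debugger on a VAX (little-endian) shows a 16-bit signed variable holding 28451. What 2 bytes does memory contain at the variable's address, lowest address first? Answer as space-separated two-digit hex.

23 6F

28451 in hexadecimal, padded to 16 bits, is 0x6F23.
Split into bytes (most-significant first): 6F 23.
Little-endian: lowest address holds the least-significant byte.
So at ascending addresses the bytes are 23 6F.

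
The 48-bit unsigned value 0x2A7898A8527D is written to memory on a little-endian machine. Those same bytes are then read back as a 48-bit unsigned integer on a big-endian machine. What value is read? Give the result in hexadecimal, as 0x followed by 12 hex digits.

Stored little-endian, the bytes at ascending addresses are 7D 52 A8 98 78 2A.
Read back as big-endian, the last byte is least significant, giving 0x7D52A898782A.

0x7D52A898782A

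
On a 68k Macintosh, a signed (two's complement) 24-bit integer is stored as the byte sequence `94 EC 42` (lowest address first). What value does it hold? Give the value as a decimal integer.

Big-endian: lowest address holds the most-significant byte.
The bytes are already most-significant first: 0x94EC42.
Top bit is set, so as a signed 24-bit value this is 0x94EC42 − 2^24 = -7017406.

-7017406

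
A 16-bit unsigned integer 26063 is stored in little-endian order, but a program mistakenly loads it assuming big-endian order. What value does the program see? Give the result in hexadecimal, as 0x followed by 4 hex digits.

0xCF65

26063 in 16-bit hexadecimal is 0x65CF.
Stored little-endian, the bytes at ascending addresses are CF 65.
Read back as big-endian, the last byte is least significant, giving 0xCF65.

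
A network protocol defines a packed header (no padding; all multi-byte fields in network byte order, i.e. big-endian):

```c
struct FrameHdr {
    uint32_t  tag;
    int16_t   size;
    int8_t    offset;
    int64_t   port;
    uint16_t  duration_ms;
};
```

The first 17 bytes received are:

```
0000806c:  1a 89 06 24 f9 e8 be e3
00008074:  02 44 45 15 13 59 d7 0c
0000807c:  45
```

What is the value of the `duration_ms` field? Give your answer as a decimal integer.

`duration_ms` follows `tag` (4 B), `size` (2 B), `offset` (1 B), `port` (8 B), so it starts at offset 4 + 2 + 1 + 8 = 15 and occupies 2 bytes.
Bytes at offsets 15..16: 0C 45.
Big-endian stores the most-significant byte at the lowest address.
The bytes are already most-significant first: 0x0C45.
0x0C45 = 3141.

3141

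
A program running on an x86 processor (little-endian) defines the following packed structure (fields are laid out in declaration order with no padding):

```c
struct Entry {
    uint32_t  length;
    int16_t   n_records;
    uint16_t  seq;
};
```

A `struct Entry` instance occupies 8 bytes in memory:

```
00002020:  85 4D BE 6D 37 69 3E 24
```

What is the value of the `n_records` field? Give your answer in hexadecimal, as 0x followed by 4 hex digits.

`n_records` follows `length` (4 bytes), so it starts at byte offset 4 and occupies 2 bytes.
Bytes at offsets 4..5: 37 69.
Little-endian stores the least-significant byte at the lowest address.
Reassemble most-significant byte first: 69 37 → 0x6937.

0x6937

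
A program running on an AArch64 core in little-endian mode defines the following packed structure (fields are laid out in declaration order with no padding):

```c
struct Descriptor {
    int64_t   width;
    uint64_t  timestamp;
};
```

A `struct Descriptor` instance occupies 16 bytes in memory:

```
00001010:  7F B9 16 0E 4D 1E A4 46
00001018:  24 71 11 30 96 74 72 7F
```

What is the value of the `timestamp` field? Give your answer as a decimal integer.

`timestamp` follows `width` (8 bytes), so it starts at byte offset 8 and occupies 8 bytes.
Bytes at offsets 8..15: 24 71 11 30 96 74 72 7F.
Little-endian stores the least-significant byte at the lowest address.
Reassemble most-significant byte first: 7F 72 74 96 30 11 71 24 → 0x7F72749630117124.
0x7F72749630117124 = 9183530778562228516.

9183530778562228516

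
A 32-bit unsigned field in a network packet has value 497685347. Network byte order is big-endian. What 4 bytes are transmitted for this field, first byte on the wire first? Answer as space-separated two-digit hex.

1D AA 13 63

497685347 in hexadecimal, padded to 32 bits, is 0x1DAA1363.
Split into bytes (most-significant first): 1D AA 13 63.
Big-endian: lowest address holds the most-significant byte.
So the memory order matches the most-significant-first order: 1D AA 13 63.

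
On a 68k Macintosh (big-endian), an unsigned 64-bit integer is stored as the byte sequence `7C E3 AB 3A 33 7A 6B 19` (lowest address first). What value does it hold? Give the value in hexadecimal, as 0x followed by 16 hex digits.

0x7CE3AB3A337A6B19

Big-endian stores the most-significant byte at the lowest address.
The bytes are already most-significant first: 0x7CE3AB3A337A6B19.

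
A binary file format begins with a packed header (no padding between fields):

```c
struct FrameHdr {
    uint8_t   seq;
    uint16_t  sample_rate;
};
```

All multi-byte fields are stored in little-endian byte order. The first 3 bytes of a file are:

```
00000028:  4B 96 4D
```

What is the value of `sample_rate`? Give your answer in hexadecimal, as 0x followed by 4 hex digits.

`sample_rate` follows `seq` (1 byte), so it starts at byte offset 1 and occupies 2 bytes.
Bytes at offsets 1..2: 96 4D.
Little-endian: lowest address holds the least-significant byte.
Reassemble most-significant byte first: 4D 96 → 0x4D96.

0x4D96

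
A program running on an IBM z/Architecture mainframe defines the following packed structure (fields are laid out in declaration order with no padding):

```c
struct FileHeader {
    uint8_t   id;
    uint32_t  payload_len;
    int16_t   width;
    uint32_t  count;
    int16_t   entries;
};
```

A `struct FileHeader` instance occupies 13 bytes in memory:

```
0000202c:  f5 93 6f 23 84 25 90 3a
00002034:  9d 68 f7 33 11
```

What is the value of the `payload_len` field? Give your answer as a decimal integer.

`payload_len` follows `id` (1 byte), so it starts at byte offset 1 and occupies 4 bytes.
Bytes at offsets 1..4: 93 6F 23 84.
In big-endian order the high byte comes first in memory.
The bytes are already most-significant first: 0x936F2384.
0x936F2384 = 2473534340.

2473534340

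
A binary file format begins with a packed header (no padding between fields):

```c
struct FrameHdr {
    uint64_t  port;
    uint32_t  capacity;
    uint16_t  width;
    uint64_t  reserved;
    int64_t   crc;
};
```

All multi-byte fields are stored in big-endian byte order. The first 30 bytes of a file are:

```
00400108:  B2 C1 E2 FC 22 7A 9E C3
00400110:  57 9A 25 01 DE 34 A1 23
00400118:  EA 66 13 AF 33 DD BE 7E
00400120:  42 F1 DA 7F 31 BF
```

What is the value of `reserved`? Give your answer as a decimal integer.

11611381988429083613

`reserved` follows `port` (8 B), `capacity` (4 B), `width` (2 B), so it starts at offset 8 + 4 + 2 = 14 and occupies 8 bytes.
Bytes at offsets 14..21: A1 23 EA 66 13 AF 33 DD.
Big-endian: lowest address holds the most-significant byte.
The bytes are already most-significant first: 0xA123EA6613AF33DD.
0xA123EA6613AF33DD = 11611381988429083613.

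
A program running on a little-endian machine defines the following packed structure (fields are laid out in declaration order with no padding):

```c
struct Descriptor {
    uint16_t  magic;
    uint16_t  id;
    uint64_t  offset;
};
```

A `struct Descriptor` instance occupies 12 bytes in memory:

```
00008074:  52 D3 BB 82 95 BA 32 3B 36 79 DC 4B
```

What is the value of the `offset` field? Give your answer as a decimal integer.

`offset` follows `magic` (2 B), `id` (2 B), so it starts at offset 2 + 2 = 4 and occupies 8 bytes.
Bytes at offsets 4..11: 95 BA 32 3B 36 79 DC 4B.
Little-endian: lowest address holds the least-significant byte.
Reassemble most-significant byte first: 4B DC 79 36 3B 32 BA 95 → 0x4BDC79363B32BA95.
0x4BDC79363B32BA95 = 5466377321549314709.

5466377321549314709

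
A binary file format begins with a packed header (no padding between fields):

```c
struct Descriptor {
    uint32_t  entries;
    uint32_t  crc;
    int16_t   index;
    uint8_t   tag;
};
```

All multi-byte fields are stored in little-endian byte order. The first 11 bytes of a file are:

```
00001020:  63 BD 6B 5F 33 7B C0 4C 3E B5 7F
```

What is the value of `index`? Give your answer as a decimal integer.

-19138

`index` follows `entries` (4 B), `crc` (4 B), so it starts at offset 4 + 4 = 8 and occupies 2 bytes.
Bytes at offsets 8..9: 3E B5.
Little-endian: lowest address holds the least-significant byte.
Reassemble most-significant byte first: B5 3E → 0xB53E.
Top bit is set, so as a signed 16-bit value this is 0xB53E − 2^16 = -19138.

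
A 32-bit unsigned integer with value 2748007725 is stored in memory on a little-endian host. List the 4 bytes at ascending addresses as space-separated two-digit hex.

2D 45 CB A3

2748007725 in hexadecimal, padded to 32 bits, is 0xA3CB452D.
Split into bytes (most-significant first): A3 CB 45 2D.
Little-endian stores the least-significant byte at the lowest address.
So at ascending addresses the bytes are 2D 45 CB A3.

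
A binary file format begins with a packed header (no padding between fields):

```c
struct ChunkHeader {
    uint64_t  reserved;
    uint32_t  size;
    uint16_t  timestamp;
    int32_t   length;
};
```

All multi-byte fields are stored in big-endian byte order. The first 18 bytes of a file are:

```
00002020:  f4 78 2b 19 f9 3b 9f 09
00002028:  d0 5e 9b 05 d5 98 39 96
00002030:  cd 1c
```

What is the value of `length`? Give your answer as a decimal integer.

`length` follows `reserved` (8 B), `size` (4 B), `timestamp` (2 B), so it starts at offset 8 + 4 + 2 = 14 and occupies 4 bytes.
Bytes at offsets 14..17: 39 96 CD 1C.
In big-endian order the high byte comes first in memory.
The bytes are already most-significant first: 0x3996CD1C.
0x3996CD1C = 966184220.

966184220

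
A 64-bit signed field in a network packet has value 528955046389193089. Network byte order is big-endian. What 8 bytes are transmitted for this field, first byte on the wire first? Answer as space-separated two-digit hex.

07 57 39 CF EA 2D 99 81

528955046389193089 in hexadecimal, padded to 64 bits, is 0x075739CFEA2D9981.
Split into bytes (most-significant first): 07 57 39 CF EA 2D 99 81.
Big-endian: lowest address holds the most-significant byte.
So the memory order matches the most-significant-first order: 07 57 39 CF EA 2D 99 81.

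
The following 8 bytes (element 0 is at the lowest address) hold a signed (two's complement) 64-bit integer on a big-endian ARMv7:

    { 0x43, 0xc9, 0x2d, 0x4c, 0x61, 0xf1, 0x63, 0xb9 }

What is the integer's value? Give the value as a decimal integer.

Big-endian stores the most-significant byte at the lowest address.
The bytes are already most-significant first: 0x43C92D4C61F163B9.
0x43C92D4C61F163B9 = 4884485076943987641.

4884485076943987641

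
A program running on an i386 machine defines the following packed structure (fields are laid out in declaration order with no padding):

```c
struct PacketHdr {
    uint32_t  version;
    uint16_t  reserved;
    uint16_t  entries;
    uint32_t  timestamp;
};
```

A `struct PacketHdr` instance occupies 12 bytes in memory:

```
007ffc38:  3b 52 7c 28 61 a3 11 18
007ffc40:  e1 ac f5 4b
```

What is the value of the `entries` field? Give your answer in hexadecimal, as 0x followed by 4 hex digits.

0x1811

`entries` follows `version` (4 B), `reserved` (2 B), so it starts at offset 4 + 2 = 6 and occupies 2 bytes.
Bytes at offsets 6..7: 11 18.
In little-endian order the low byte comes first in memory.
Reassemble most-significant byte first: 18 11 → 0x1811.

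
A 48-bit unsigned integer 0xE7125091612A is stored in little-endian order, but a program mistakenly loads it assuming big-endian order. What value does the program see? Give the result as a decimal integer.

Stored little-endian, the bytes at ascending addresses are 2A 61 91 50 12 E7.
Read back as big-endian, the last byte is least significant, giving 0x2A61915012E7.
0x2A61915012E7 = 46598538138343.

46598538138343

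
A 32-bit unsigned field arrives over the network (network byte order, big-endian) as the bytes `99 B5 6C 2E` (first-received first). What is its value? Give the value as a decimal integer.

2578803758

Big-endian: lowest address holds the most-significant byte.
The bytes are already most-significant first: 0x99B56C2E.
0x99B56C2E = 2578803758.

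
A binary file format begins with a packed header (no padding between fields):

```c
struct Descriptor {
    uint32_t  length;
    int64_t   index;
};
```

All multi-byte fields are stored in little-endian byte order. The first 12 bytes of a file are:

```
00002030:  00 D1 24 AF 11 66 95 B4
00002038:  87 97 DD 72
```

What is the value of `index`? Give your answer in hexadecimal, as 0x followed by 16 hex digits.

0x72DD9787B4956611

`index` follows `length` (4 bytes), so it starts at byte offset 4 and occupies 8 bytes.
Bytes at offsets 4..11: 11 66 95 B4 87 97 DD 72.
Little-endian stores the least-significant byte at the lowest address.
Reassemble most-significant byte first: 72 DD 97 87 B4 95 66 11 → 0x72DD9787B4956611.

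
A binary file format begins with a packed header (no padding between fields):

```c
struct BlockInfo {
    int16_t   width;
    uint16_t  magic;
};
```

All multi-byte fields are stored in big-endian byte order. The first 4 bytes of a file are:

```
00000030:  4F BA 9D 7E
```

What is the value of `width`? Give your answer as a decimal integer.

`width` is the first field, at byte offset 0, occupying 2 bytes.
Bytes at offsets 0..1: 4F BA.
In big-endian order the high byte comes first in memory.
The bytes are already most-significant first: 0x4FBA.
0x4FBA = 20410.

20410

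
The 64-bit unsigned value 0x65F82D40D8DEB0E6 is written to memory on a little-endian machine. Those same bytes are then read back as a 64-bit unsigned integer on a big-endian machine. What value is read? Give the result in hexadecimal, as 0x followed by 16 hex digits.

Stored little-endian, the bytes at ascending addresses are E6 B0 DE D8 40 2D F8 65.
Read back as big-endian, the last byte is least significant, giving 0xE6B0DED8402DF865.

0xE6B0DED8402DF865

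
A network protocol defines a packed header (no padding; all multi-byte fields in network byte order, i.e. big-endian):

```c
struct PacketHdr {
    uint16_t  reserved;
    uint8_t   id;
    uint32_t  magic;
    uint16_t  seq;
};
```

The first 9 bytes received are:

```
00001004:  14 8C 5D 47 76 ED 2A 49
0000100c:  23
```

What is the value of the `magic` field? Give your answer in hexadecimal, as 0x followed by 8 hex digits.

`magic` follows `reserved` (2 B), `id` (1 B), so it starts at offset 2 + 1 = 3 and occupies 4 bytes.
Bytes at offsets 3..6: 47 76 ED 2A.
In big-endian order the high byte comes first in memory.
The bytes are already most-significant first: 0x4776ED2A.

0x4776ED2A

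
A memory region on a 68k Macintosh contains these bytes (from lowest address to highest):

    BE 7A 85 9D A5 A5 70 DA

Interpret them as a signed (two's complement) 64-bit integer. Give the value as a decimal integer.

In big-endian order the high byte comes first in memory.
The bytes are already most-significant first: 0xBE7A859DA5A570DA.
Top bit is set, so as a signed 64-bit value this is 0xBE7A859DA5A570DA − 2^64 = -4721314347209101094.

-4721314347209101094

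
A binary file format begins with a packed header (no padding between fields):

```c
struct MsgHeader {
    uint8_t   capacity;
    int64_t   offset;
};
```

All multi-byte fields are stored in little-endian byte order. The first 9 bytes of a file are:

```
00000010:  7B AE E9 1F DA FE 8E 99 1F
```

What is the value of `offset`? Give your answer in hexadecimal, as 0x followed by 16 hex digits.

0x1F998EFEDA1FE9AE

`offset` follows `capacity` (1 byte), so it starts at byte offset 1 and occupies 8 bytes.
Bytes at offsets 1..8: AE E9 1F DA FE 8E 99 1F.
In little-endian order the low byte comes first in memory.
Reassemble most-significant byte first: 1F 99 8E FE DA 1F E9 AE → 0x1F998EFEDA1FE9AE.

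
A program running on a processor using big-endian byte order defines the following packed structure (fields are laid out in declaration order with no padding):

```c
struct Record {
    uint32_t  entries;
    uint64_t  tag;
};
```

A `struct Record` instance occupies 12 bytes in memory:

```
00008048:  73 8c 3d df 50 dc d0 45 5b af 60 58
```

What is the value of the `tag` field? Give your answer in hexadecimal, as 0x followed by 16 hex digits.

`tag` follows `entries` (4 bytes), so it starts at byte offset 4 and occupies 8 bytes.
Bytes at offsets 4..11: 50 DC D0 45 5B AF 60 58.
Big-endian: lowest address holds the most-significant byte.
The bytes are already most-significant first: 0x50DCD0455BAF6058.

0x50DCD0455BAF6058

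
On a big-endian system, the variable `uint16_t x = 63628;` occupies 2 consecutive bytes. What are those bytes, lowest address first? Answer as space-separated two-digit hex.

F8 8C

63628 in hexadecimal, padded to 16 bits, is 0xF88C.
Split into bytes (most-significant first): F8 8C.
Big-endian stores the most-significant byte at the lowest address.
So the memory order matches the most-significant-first order: F8 8C.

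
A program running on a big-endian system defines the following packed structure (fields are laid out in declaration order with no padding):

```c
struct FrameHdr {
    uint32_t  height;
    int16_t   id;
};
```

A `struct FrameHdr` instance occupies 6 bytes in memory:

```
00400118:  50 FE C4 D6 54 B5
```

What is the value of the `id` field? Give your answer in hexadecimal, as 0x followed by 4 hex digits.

0x54B5

`id` follows `height` (4 bytes), so it starts at byte offset 4 and occupies 2 bytes.
Bytes at offsets 4..5: 54 B5.
In big-endian order the high byte comes first in memory.
The bytes are already most-significant first: 0x54B5.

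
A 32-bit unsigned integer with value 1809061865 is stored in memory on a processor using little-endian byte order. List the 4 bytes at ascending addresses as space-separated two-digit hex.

1809061865 in hexadecimal, padded to 32 bits, is 0x6BD417E9.
Split into bytes (most-significant first): 6B D4 17 E9.
Little-endian: lowest address holds the least-significant byte.
So at ascending addresses the bytes are E9 17 D4 6B.

E9 17 D4 6B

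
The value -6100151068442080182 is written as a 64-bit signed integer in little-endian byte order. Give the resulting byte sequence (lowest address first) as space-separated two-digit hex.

Two's complement of -6100151068442080182 in 64 bits: 6100151068442080182 = 0x54A81713A6B5B3B6; invert → 0xAB57E8EC594A4C49; add 1 → 0xAB57E8EC594A4C4A.
Split into bytes (most-significant first): AB 57 E8 EC 59 4A 4C 4A.
In little-endian order the low byte comes first in memory.
So at ascending addresses the bytes are 4A 4C 4A 59 EC E8 57 AB.

4A 4C 4A 59 EC E8 57 AB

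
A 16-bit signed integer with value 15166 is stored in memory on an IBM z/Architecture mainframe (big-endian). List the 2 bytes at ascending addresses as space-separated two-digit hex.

3B 3E

15166 in hexadecimal, padded to 16 bits, is 0x3B3E.
Split into bytes (most-significant first): 3B 3E.
In big-endian order the high byte comes first in memory.
So the memory order matches the most-significant-first order: 3B 3E.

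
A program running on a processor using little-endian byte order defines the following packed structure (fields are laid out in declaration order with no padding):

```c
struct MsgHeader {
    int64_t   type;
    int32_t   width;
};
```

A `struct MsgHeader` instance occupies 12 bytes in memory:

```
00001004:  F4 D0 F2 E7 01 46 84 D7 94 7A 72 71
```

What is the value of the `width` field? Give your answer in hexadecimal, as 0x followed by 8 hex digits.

0x71727A94

`width` follows `type` (8 bytes), so it starts at byte offset 8 and occupies 4 bytes.
Bytes at offsets 8..11: 94 7A 72 71.
Little-endian stores the least-significant byte at the lowest address.
Reassemble most-significant byte first: 71 72 7A 94 → 0x71727A94.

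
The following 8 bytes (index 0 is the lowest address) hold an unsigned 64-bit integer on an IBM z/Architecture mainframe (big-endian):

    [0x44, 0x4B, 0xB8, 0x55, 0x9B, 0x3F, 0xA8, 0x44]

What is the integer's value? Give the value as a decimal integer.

4921229695648770116

Big-endian stores the most-significant byte at the lowest address.
The bytes are already most-significant first: 0x444BB8559B3FA844.
0x444BB8559B3FA844 = 4921229695648770116.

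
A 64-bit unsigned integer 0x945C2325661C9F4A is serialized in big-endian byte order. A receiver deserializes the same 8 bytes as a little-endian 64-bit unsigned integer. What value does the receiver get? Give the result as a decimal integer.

5377047705138977940

Stored big-endian, the bytes at ascending addresses are 94 5C 23 25 66 1C 9F 4A.
Read back as little-endian, the first byte is least significant, giving 0x4A9F1C6625235C94.
0x4A9F1C6625235C94 = 5377047705138977940.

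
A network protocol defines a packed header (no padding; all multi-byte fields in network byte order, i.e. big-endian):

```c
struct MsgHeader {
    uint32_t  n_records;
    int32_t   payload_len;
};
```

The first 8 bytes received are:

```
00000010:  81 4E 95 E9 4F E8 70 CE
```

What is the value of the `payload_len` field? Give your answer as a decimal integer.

1340633294

`payload_len` follows `n_records` (4 bytes), so it starts at byte offset 4 and occupies 4 bytes.
Bytes at offsets 4..7: 4F E8 70 CE.
Big-endian: lowest address holds the most-significant byte.
The bytes are already most-significant first: 0x4FE870CE.
0x4FE870CE = 1340633294.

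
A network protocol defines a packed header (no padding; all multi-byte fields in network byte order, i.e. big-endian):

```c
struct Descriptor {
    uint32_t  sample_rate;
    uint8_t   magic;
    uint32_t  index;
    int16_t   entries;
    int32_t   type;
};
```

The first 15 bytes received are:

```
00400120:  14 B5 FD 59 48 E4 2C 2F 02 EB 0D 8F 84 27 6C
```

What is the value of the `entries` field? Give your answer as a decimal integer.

`entries` follows `sample_rate` (4 B), `magic` (1 B), `index` (4 B), so it starts at offset 4 + 1 + 4 = 9 and occupies 2 bytes.
Bytes at offsets 9..10: EB 0D.
Big-endian: lowest address holds the most-significant byte.
The bytes are already most-significant first: 0xEB0D.
Top bit is set, so as a signed 16-bit value this is 0xEB0D − 2^16 = -5363.

-5363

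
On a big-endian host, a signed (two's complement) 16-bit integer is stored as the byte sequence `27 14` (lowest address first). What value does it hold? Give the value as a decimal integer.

10004

In big-endian order the high byte comes first in memory.
The bytes are already most-significant first: 0x2714.
0x2714 = 10004.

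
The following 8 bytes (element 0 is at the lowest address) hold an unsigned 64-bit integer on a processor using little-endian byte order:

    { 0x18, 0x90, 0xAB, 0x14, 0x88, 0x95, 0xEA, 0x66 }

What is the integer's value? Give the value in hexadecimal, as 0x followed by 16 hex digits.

Little-endian: lowest address holds the least-significant byte.
Reassemble most-significant byte first: 66 EA 95 88 14 AB 90 18 → 0x66EA958814AB9018.

0x66EA958814AB9018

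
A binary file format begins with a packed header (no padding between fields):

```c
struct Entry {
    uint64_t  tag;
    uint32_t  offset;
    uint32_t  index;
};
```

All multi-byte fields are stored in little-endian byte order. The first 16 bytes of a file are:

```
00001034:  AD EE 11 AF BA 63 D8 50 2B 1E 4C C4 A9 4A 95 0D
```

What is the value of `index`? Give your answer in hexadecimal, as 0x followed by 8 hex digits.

`index` follows `tag` (8 B), `offset` (4 B), so it starts at offset 8 + 4 = 12 and occupies 4 bytes.
Bytes at offsets 12..15: A9 4A 95 0D.
Little-endian stores the least-significant byte at the lowest address.
Reassemble most-significant byte first: 0D 95 4A A9 → 0x0D954AA9.

0x0D954AA9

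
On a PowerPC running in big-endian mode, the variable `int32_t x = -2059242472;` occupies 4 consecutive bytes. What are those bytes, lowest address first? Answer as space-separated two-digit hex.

Two's complement of -2059242472 in 32 bits: 2059242472 = 0x7ABD8BE8; invert → 0x85427417; add 1 → 0x85427418.
Split into bytes (most-significant first): 85 42 74 18.
In big-endian order the high byte comes first in memory.
So the memory order matches the most-significant-first order: 85 42 74 18.

85 42 74 18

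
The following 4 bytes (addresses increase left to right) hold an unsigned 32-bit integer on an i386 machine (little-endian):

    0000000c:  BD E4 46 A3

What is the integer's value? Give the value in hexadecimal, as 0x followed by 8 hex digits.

0xA346E4BD

Little-endian: lowest address holds the least-significant byte.
Reassemble most-significant byte first: A3 46 E4 BD → 0xA346E4BD.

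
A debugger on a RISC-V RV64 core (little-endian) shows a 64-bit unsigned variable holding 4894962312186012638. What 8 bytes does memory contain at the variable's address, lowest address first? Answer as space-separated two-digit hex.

DE A3 C5 CE 49 66 EE 43

4894962312186012638 in hexadecimal, padded to 64 bits, is 0x43EE6649CEC5A3DE.
Split into bytes (most-significant first): 43 EE 66 49 CE C5 A3 DE.
Little-endian stores the least-significant byte at the lowest address.
So at ascending addresses the bytes are DE A3 C5 CE 49 66 EE 43.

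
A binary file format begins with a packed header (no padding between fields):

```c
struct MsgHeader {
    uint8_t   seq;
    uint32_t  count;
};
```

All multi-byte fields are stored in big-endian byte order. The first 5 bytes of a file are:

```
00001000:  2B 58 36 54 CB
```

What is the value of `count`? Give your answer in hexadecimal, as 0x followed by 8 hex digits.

`count` follows `seq` (1 byte), so it starts at byte offset 1 and occupies 4 bytes.
Bytes at offsets 1..4: 58 36 54 CB.
In big-endian order the high byte comes first in memory.
The bytes are already most-significant first: 0x583654CB.

0x583654CB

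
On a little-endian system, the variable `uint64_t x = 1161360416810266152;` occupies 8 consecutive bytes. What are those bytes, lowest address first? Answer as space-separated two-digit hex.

28 EE 2C 5C 25 FB 1D 10

1161360416810266152 in hexadecimal, padded to 64 bits, is 0x101DFB255C2CEE28.
Split into bytes (most-significant first): 10 1D FB 25 5C 2C EE 28.
In little-endian order the low byte comes first in memory.
So at ascending addresses the bytes are 28 EE 2C 5C 25 FB 1D 10.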